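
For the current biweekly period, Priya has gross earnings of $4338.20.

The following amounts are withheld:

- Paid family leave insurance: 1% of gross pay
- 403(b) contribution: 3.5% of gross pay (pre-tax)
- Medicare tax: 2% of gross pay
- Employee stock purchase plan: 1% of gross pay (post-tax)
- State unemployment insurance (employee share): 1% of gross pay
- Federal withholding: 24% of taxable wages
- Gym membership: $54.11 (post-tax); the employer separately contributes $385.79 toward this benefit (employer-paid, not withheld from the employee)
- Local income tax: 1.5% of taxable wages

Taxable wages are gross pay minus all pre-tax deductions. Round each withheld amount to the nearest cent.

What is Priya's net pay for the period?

$2847.82

403(b) contribution: $4338.20 × 0.035 = $151.84
Taxable wages = $4338.20 − $151.84 = $4186.36
Federal withholding: $4186.36 × 0.24 = $1004.73
Local income tax: $4186.36 × 0.015 = $62.80
Medicare tax: $4338.20 × 0.02 = $86.76
Paid family leave insurance: $4338.20 × 0.01 = $43.38
State unemployment insurance (employee share): $4338.20 × 0.01 = $43.38
Employee stock purchase plan: $4338.20 × 0.01 = $43.38
Gym membership: $54.11
(Employer's $385.79 toward gym membership is not withheld from the employee.)
Total deductions = $151.84 + $1004.73 + $62.80 + $86.76 + $43.38 + $43.38 + $43.38 + $54.11 = $1490.38
Net pay = $4338.20 − $1490.38 = $2847.82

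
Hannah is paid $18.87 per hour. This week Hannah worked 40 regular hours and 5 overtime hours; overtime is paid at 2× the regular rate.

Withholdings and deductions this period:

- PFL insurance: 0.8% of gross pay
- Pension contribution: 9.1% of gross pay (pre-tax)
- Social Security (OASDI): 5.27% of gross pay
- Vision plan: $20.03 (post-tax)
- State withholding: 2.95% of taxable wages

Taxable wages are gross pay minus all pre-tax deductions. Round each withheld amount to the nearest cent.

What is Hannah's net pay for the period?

Regular pay: 40 × $18.87 = $754.80
Overtime pay: 5 × $18.87 × 2 = $188.70
Gross pay = $754.80 + $188.70 = $943.50
Pension contribution: $943.50 × 0.091 = $85.86
Taxable wages = $943.50 − $85.86 = $857.64
State withholding: $857.64 × 0.0295 = $25.30
PFL insurance: $943.50 × 0.008 = $7.55
Social Security (OASDI): $943.50 × 0.0527 = $49.72
Vision plan: $20.03
Total deductions = $85.86 + $25.30 + $7.55 + $49.72 + $20.03 = $188.46
Net pay = $943.50 − $188.46 = $755.04

$755.04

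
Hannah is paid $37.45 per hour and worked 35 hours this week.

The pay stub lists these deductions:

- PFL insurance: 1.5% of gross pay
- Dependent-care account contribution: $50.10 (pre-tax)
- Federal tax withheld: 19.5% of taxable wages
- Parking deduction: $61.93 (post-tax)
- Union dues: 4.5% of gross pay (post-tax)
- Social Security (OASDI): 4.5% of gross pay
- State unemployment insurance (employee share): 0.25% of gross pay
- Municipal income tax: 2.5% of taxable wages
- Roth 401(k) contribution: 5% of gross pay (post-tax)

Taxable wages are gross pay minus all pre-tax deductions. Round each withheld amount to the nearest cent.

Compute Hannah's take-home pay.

$714.93

Gross pay: 35 × $37.45 = $1,310.75
Dependent-care account contribution: $50.10
Taxable wages = $1,310.75 − $50.10 = $1,260.65
Municipal income tax: $1,260.65 × 0.025 = $31.52
Federal tax withheld: $1,260.65 × 0.195 = $245.83
Social Security (OASDI): $1,310.75 × 0.045 = $58.98
State unemployment insurance (employee share): $1,310.75 × 0.0025 = $3.28
PFL insurance: $1,310.75 × 0.015 = $19.66
Roth 401(k) contribution: $1,310.75 × 0.05 = $65.54
Union dues: $1,310.75 × 0.045 = $58.98
Parking deduction: $61.93
Total deductions = $50.10 + $31.52 + $245.83 + $58.98 + $3.28 + $19.66 + $65.54 + $58.98 + $61.93 = $595.82
Net pay = $1,310.75 − $595.82 = $714.93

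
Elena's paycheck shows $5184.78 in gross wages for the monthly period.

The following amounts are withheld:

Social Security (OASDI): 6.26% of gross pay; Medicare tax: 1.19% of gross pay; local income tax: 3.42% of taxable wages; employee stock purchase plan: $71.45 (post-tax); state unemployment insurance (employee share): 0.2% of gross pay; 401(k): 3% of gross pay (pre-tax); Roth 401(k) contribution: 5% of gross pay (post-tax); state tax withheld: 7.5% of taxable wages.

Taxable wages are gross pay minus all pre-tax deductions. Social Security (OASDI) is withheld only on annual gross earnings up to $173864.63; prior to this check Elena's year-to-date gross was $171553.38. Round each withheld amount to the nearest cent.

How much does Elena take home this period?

$3932.61

401(k): $5184.78 × 0.03 = $155.54
Taxable wages = $5184.78 − $155.54 = $5029.24
State tax withheld: $5029.24 × 0.075 = $377.19
Local income tax: $5029.24 × 0.0342 = $172.00
State unemployment insurance (employee share): $5184.78 × 0.002 = $10.37
Social Security (OASDI): only $173864.63 − $171553.38 = $2311.25 of this check is subject → $2311.25 × 0.0626 = $144.68
Medicare tax: $5184.78 × 0.0119 = $61.70
Employee stock purchase plan: $71.45
Roth 401(k) contribution: $5184.78 × 0.05 = $259.24
Total deductions = $155.54 + $377.19 + $172.00 + $10.37 + $144.68 + $61.70 + $71.45 + $259.24 = $1252.17
Net pay = $5184.78 − $1252.17 = $3932.61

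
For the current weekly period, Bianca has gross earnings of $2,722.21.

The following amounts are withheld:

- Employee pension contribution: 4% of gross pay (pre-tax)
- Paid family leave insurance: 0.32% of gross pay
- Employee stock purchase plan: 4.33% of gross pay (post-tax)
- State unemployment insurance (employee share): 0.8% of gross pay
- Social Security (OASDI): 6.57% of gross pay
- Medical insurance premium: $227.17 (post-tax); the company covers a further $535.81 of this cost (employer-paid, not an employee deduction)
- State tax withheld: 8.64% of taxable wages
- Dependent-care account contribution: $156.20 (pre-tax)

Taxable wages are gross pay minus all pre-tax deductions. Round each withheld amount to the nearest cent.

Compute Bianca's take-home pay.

$1,690.44

Employee pension contribution: $2,722.21 × 0.04 = $108.89
Dependent-care account contribution: $156.20
Pre-tax total = $108.89 + $156.20 = $265.09
Taxable wages = $2,722.21 − $265.09 = $2,457.12
State tax withheld: $2,457.12 × 0.0864 = $212.30
State unemployment insurance (employee share): $2,722.21 × 0.008 = $21.78
Paid family leave insurance: $2,722.21 × 0.0032 = $8.71
Social Security (OASDI): $2,722.21 × 0.0657 = $178.85
Employee stock purchase plan: $2,722.21 × 0.0433 = $117.87
Medical insurance premium: $227.17
(Employer's $535.81 toward medical insurance premium is not withheld from the employee.)
Total deductions = $108.89 + $156.20 + $212.30 + $21.78 + $8.71 + $178.85 + $117.87 + $227.17 = $1,031.77
Net pay = $2,722.21 − $1,031.77 = $1,690.44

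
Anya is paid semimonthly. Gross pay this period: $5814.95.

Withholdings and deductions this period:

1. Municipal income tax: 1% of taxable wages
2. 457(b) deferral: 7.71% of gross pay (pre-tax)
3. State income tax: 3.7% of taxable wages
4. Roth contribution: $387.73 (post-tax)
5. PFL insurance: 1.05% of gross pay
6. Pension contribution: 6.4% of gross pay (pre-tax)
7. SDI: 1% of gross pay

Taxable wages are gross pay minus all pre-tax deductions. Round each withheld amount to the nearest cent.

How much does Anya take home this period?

$4252.78

Pension contribution: $5814.95 × 0.064 = $372.16
457(b) deferral: $5814.95 × 0.0771 = $448.33
Pre-tax total = $372.16 + $448.33 = $820.49
Taxable wages = $5814.95 − $820.49 = $4994.46
State income tax: $4994.46 × 0.037 = $184.80
Municipal income tax: $4994.46 × 0.01 = $49.94
PFL insurance: $5814.95 × 0.0105 = $61.06
SDI: $5814.95 × 0.01 = $58.15
Roth contribution: $387.73
Total deductions = $372.16 + $448.33 + $184.80 + $49.94 + $61.06 + $58.15 + $387.73 = $1562.17
Net pay = $5814.95 − $1562.17 = $4252.78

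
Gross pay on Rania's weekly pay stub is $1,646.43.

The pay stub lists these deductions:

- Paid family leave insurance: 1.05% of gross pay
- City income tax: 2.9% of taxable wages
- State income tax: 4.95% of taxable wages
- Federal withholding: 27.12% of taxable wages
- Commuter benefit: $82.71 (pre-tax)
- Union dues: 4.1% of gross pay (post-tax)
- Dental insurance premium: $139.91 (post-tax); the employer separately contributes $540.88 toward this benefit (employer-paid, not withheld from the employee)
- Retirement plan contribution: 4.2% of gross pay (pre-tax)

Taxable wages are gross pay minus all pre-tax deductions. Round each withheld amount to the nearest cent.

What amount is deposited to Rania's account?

$747.22

Retirement plan contribution: $1,646.43 × 0.042 = $69.15
Commuter benefit: $82.71
Pre-tax total = $69.15 + $82.71 = $151.86
Taxable wages = $1,646.43 − $151.86 = $1,494.57
Federal withholding: $1,494.57 × 0.2712 = $405.33
State income tax: $1,494.57 × 0.0495 = $73.98
City income tax: $1,494.57 × 0.029 = $43.34
Paid family leave insurance: $1,646.43 × 0.0105 = $17.29
Union dues: $1,646.43 × 0.041 = $67.50
Dental insurance premium: $139.91
(Employer's $540.88 toward dental insurance premium is not withheld from the employee.)
Total deductions = $69.15 + $82.71 + $405.33 + $73.98 + $43.34 + $17.29 + $67.50 + $139.91 = $899.21
Net pay = $1,646.43 − $899.21 = $747.22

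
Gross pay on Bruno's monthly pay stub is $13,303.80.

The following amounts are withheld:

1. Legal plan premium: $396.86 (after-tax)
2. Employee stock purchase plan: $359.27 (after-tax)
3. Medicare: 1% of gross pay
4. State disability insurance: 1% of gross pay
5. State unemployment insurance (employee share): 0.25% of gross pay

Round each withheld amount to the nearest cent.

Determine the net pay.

$12,248.33

Medicare: $13,303.80 × 0.01 = $133.04
State unemployment insurance (employee share): $13,303.80 × 0.0025 = $33.26
State disability insurance: $13,303.80 × 0.01 = $133.04
Employee stock purchase plan: $359.27
Legal plan premium: $396.86
Total deductions = $133.04 + $33.26 + $133.04 + $359.27 + $396.86 = $1,055.47
Net pay = $13,303.80 − $1,055.47 = $12,248.33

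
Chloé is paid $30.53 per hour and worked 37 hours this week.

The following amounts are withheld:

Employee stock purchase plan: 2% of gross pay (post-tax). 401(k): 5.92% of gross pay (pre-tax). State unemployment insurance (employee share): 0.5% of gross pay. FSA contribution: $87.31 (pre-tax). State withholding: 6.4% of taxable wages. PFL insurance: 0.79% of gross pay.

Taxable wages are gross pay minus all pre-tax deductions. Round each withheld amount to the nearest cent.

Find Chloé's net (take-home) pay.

$875.84

Gross pay: 37 × $30.53 = $1129.61
401(k): $1129.61 × 0.0592 = $66.87
FSA contribution: $87.31
Pre-tax total = $66.87 + $87.31 = $154.18
Taxable wages = $1129.61 − $154.18 = $975.43
State withholding: $975.43 × 0.064 = $62.43
State unemployment insurance (employee share): $1129.61 × 0.005 = $5.65
PFL insurance: $1129.61 × 0.0079 = $8.92
Employee stock purchase plan: $1129.61 × 0.02 = $22.59
Total deductions = $66.87 + $87.31 + $62.43 + $5.65 + $8.92 + $22.59 = $253.77
Net pay = $1129.61 − $253.77 = $875.84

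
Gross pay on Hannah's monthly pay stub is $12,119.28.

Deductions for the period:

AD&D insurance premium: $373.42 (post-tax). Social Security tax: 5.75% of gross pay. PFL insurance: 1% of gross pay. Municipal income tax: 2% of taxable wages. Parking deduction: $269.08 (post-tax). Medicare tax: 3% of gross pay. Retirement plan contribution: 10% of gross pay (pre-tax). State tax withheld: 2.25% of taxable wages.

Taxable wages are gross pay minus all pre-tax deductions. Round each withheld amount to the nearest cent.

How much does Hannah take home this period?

$8,619.65

Retirement plan contribution: $12,119.28 × 0.1 = $1,211.93
Taxable wages = $12,119.28 − $1,211.93 = $10,907.35
State tax withheld: $10,907.35 × 0.0225 = $245.42
Municipal income tax: $10,907.35 × 0.02 = $218.15
Social Security tax: $12,119.28 × 0.0575 = $696.86
PFL insurance: $12,119.28 × 0.01 = $121.19
Medicare tax: $12,119.28 × 0.03 = $363.58
AD&D insurance premium: $373.42
Parking deduction: $269.08
Total deductions = $1,211.93 + $245.42 + $218.15 + $696.86 + $121.19 + $363.58 + $373.42 + $269.08 = $3,499.63
Net pay = $12,119.28 − $3,499.63 = $8,619.65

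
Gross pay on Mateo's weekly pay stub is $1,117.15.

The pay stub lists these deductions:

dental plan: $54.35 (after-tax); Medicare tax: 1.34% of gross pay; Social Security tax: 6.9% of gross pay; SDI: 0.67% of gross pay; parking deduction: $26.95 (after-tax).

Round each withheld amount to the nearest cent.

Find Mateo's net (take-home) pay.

$936.32

Medicare tax: $1,117.15 × 0.0134 = $14.97
Social Security tax: $1,117.15 × 0.069 = $77.08
SDI: $1,117.15 × 0.0067 = $7.48
Parking deduction: $26.95
Dental plan: $54.35
Total deductions = $14.97 + $77.08 + $7.48 + $26.95 + $54.35 = $180.83
Net pay = $1,117.15 − $180.83 = $936.32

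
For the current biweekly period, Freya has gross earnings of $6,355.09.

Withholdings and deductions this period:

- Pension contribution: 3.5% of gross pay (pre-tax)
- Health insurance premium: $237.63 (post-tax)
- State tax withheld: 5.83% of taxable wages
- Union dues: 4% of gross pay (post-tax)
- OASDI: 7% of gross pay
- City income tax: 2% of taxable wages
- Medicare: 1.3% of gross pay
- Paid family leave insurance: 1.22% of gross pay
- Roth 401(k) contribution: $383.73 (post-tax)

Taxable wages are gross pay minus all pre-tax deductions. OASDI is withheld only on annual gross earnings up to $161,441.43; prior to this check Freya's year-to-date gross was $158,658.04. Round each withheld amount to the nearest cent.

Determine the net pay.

Pension contribution: $6,355.09 × 0.035 = $222.43
Taxable wages = $6,355.09 − $222.43 = $6,132.66
City income tax: $6,132.66 × 0.02 = $122.65
State tax withheld: $6,132.66 × 0.0583 = $357.53
OASDI: only $161,441.43 − $158,658.04 = $2,783.39 of this check is subject → $2,783.39 × 0.07 = $194.84
Medicare: $6,355.09 × 0.013 = $82.62
Paid family leave insurance: $6,355.09 × 0.0122 = $77.53
Health insurance premium: $237.63
Roth 401(k) contribution: $383.73
Union dues: $6,355.09 × 0.04 = $254.20
Total deductions = $222.43 + $122.65 + $357.53 + $194.84 + $82.62 + $77.53 + $237.63 + $383.73 + $254.20 = $1,933.16
Net pay = $6,355.09 − $1,933.16 = $4,421.93

$4,421.93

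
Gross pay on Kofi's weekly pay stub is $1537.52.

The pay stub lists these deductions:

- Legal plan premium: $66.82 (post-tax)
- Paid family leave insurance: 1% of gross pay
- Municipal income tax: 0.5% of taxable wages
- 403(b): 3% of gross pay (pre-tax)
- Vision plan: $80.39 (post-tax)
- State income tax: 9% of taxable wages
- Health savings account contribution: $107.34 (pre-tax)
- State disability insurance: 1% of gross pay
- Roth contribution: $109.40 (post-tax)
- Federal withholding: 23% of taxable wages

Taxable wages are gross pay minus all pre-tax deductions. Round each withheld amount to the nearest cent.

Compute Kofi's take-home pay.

$646.87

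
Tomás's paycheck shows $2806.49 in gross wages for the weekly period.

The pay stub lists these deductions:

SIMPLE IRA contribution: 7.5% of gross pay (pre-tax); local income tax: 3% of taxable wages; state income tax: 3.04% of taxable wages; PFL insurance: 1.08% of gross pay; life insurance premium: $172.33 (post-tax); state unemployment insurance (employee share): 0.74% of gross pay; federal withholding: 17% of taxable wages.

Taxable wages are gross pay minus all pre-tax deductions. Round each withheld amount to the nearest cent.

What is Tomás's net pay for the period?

SIMPLE IRA contribution: $2806.49 × 0.075 = $210.49
Taxable wages = $2806.49 − $210.49 = $2596.00
Local income tax: $2596.00 × 0.03 = $77.88
State income tax: $2596.00 × 0.0304 = $78.92
Federal withholding: $2596.00 × 0.17 = $441.32
State unemployment insurance (employee share): $2806.49 × 0.0074 = $20.77
PFL insurance: $2806.49 × 0.0108 = $30.31
Life insurance premium: $172.33
Total deductions = $210.49 + $77.88 + $78.92 + $441.32 + $20.77 + $30.31 + $172.33 = $1032.02
Net pay = $2806.49 − $1032.02 = $1774.47

$1774.47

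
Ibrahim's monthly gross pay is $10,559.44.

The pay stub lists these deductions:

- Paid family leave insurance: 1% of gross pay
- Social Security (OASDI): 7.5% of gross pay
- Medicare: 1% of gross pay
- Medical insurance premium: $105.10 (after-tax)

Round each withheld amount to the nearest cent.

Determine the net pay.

$9,451.20

Medicare: $10,559.44 × 0.01 = $105.59
Social Security (OASDI): $10,559.44 × 0.075 = $791.96
Paid family leave insurance: $10,559.44 × 0.01 = $105.59
Medical insurance premium: $105.10
Total deductions = $105.59 + $791.96 + $105.59 + $105.10 = $1,108.24
Net pay = $10,559.44 − $1,108.24 = $9,451.20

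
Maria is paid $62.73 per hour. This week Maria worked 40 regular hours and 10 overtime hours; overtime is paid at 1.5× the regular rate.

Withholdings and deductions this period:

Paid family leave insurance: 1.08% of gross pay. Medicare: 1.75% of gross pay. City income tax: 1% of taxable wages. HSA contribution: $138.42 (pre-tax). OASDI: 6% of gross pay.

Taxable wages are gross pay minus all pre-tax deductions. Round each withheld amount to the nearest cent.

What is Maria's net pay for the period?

$2,973.96

Regular pay: 40 × $62.73 = $2,509.20
Overtime pay: 10 × $62.73 × 1.5 = $940.95
Gross pay = $2,509.20 + $940.95 = $3,450.15
HSA contribution: $138.42
Taxable wages = $3,450.15 − $138.42 = $3,311.73
City income tax: $3,311.73 × 0.01 = $33.12
Medicare: $3,450.15 × 0.0175 = $60.38
Paid family leave insurance: $3,450.15 × 0.0108 = $37.26
OASDI: $3,450.15 × 0.06 = $207.01
Total deductions = $138.42 + $33.12 + $60.38 + $37.26 + $207.01 = $476.19
Net pay = $3,450.15 − $476.19 = $2,973.96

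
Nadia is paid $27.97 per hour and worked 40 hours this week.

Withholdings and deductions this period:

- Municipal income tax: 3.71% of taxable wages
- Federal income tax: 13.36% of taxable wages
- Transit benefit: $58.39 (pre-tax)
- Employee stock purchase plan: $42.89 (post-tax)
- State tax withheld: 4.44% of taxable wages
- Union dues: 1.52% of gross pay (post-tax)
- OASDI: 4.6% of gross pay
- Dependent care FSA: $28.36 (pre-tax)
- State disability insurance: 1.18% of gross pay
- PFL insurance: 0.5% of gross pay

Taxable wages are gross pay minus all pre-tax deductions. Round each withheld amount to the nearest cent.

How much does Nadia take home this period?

$679.91

Gross pay: 40 × $27.97 = $1,118.80
Dependent care FSA: $28.36
Transit benefit: $58.39
Pre-tax total = $28.36 + $58.39 = $86.75
Taxable wages = $1,118.80 − $86.75 = $1,032.05
Federal income tax: $1,032.05 × 0.1336 = $137.88
Municipal income tax: $1,032.05 × 0.0371 = $38.29
State tax withheld: $1,032.05 × 0.0444 = $45.82
State disability insurance: $1,118.80 × 0.0118 = $13.20
OASDI: $1,118.80 × 0.046 = $51.46
PFL insurance: $1,118.80 × 0.005 = $5.59
Union dues: $1,118.80 × 0.0152 = $17.01
Employee stock purchase plan: $42.89
Total deductions = $28.36 + $58.39 + $137.88 + $38.29 + $45.82 + $13.20 + $51.46 + $5.59 + $17.01 + $42.89 = $438.89
Net pay = $1,118.80 − $438.89 = $679.91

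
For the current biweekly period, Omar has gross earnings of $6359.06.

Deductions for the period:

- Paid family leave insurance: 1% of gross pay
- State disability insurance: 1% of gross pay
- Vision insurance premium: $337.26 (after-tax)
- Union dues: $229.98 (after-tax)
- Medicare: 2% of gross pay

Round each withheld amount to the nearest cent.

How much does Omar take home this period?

State disability insurance: $6359.06 × 0.01 = $63.59
Medicare: $6359.06 × 0.02 = $127.18
Paid family leave insurance: $6359.06 × 0.01 = $63.59
Union dues: $229.98
Vision insurance premium: $337.26
Total deductions = $63.59 + $127.18 + $63.59 + $229.98 + $337.26 = $821.60
Net pay = $6359.06 − $821.60 = $5537.46

$5537.46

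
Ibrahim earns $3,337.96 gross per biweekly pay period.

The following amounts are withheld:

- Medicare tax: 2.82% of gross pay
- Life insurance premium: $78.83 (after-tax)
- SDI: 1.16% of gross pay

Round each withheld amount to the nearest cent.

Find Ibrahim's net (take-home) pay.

SDI: $3,337.96 × 0.0116 = $38.72
Medicare tax: $3,337.96 × 0.0282 = $94.13
Life insurance premium: $78.83
Total deductions = $38.72 + $94.13 + $78.83 = $211.68
Net pay = $3,337.96 − $211.68 = $3,126.28

$3,126.28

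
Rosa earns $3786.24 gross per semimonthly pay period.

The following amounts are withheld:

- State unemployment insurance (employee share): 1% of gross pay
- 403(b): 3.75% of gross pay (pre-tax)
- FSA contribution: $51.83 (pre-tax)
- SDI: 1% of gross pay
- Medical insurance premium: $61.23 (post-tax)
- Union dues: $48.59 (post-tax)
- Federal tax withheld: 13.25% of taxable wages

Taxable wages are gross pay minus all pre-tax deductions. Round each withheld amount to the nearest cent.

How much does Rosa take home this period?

$2930.89

FSA contribution: $51.83
403(b): $3786.24 × 0.0375 = $141.98
Pre-tax total = $51.83 + $141.98 = $193.81
Taxable wages = $3786.24 − $193.81 = $3592.43
Federal tax withheld: $3592.43 × 0.1325 = $476.00
State unemployment insurance (employee share): $3786.24 × 0.01 = $37.86
SDI: $3786.24 × 0.01 = $37.86
Union dues: $48.59
Medical insurance premium: $61.23
Total deductions = $51.83 + $141.98 + $476.00 + $37.86 + $37.86 + $48.59 + $61.23 = $855.35
Net pay = $3786.24 − $855.35 = $2930.89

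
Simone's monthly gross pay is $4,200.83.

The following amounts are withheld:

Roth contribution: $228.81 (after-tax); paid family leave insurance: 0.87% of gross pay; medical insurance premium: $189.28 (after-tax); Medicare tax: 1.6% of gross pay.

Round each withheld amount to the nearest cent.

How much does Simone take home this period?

Medicare tax: $4,200.83 × 0.016 = $67.21
Paid family leave insurance: $4,200.83 × 0.0087 = $36.55
Roth contribution: $228.81
Medical insurance premium: $189.28
Total deductions = $67.21 + $36.55 + $228.81 + $189.28 = $521.85
Net pay = $4,200.83 − $521.85 = $3,678.98

$3,678.98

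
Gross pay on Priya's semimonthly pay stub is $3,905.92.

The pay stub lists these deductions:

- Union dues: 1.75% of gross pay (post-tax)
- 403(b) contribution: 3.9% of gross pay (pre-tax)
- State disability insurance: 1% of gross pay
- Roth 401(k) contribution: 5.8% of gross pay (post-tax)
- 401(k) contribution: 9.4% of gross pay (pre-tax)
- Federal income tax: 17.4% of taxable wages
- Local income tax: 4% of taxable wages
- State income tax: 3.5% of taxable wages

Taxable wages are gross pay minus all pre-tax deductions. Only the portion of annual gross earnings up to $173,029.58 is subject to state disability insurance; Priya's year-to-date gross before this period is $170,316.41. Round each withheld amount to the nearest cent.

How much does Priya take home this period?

401(k) contribution: $3,905.92 × 0.094 = $367.16
403(b) contribution: $3,905.92 × 0.039 = $152.33
Pre-tax total = $367.16 + $152.33 = $519.49
Taxable wages = $3,905.92 − $519.49 = $3,386.43
Federal income tax: $3,386.43 × 0.174 = $589.24
State income tax: $3,386.43 × 0.035 = $118.53
Local income tax: $3,386.43 × 0.04 = $135.46
State disability insurance: only $173,029.58 − $170,316.41 = $2,713.17 of this check is subject → $2,713.17 × 0.01 = $27.13
Union dues: $3,905.92 × 0.0175 = $68.35
Roth 401(k) contribution: $3,905.92 × 0.058 = $226.54
Total deductions = $367.16 + $152.33 + $589.24 + $118.53 + $135.46 + $27.13 + $68.35 + $226.54 = $1,684.74
Net pay = $3,905.92 − $1,684.74 = $2,221.18

$2,221.18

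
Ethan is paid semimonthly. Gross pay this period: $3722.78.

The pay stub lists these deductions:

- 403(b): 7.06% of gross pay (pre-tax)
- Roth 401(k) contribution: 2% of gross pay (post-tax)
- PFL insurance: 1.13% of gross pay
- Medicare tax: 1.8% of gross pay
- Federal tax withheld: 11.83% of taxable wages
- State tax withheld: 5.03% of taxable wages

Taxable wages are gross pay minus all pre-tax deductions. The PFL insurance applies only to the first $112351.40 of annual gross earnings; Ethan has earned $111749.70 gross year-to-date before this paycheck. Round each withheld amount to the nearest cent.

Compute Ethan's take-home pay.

403(b): $3722.78 × 0.0706 = $262.83
Taxable wages = $3722.78 − $262.83 = $3459.95
Federal tax withheld: $3459.95 × 0.1183 = $409.31
State tax withheld: $3459.95 × 0.0503 = $174.04
Medicare tax: $3722.78 × 0.018 = $67.01
PFL insurance: only $112351.40 − $111749.70 = $601.70 of this check is subject → $601.70 × 0.0113 = $6.80
Roth 401(k) contribution: $3722.78 × 0.02 = $74.46
Total deductions = $262.83 + $409.31 + $174.04 + $67.01 + $6.80 + $74.46 = $994.45
Net pay = $3722.78 − $994.45 = $2728.33

$2728.33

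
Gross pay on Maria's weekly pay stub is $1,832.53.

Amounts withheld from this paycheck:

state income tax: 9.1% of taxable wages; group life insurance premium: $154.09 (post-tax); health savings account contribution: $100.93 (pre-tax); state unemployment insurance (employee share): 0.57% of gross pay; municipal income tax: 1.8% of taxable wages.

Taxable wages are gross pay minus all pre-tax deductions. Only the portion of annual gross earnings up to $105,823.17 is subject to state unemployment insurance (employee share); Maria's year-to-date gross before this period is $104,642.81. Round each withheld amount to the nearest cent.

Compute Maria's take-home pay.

$1,382.03

Health savings account contribution: $100.93
Taxable wages = $1,832.53 − $100.93 = $1,731.60
State income tax: $1,731.60 × 0.091 = $157.58
Municipal income tax: $1,731.60 × 0.018 = $31.17
State unemployment insurance (employee share): only $105,823.17 − $104,642.81 = $1,180.36 of this check is subject → $1,180.36 × 0.0057 = $6.73
Group life insurance premium: $154.09
Total deductions = $100.93 + $157.58 + $31.17 + $6.73 + $154.09 = $450.50
Net pay = $1,832.53 − $450.50 = $1,382.03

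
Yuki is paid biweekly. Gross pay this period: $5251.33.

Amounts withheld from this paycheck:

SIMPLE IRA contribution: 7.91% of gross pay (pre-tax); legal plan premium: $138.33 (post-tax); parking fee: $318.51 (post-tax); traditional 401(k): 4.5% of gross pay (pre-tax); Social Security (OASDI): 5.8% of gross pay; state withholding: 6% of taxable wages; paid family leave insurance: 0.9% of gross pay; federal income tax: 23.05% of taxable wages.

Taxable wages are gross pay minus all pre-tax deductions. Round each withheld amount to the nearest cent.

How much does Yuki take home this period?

$2454.76

SIMPLE IRA contribution: $5251.33 × 0.0791 = $415.38
Traditional 401(k): $5251.33 × 0.045 = $236.31
Pre-tax total = $415.38 + $236.31 = $651.69
Taxable wages = $5251.33 − $651.69 = $4599.64
Federal income tax: $4599.64 × 0.2305 = $1060.22
State withholding: $4599.64 × 0.06 = $275.98
Paid family leave insurance: $5251.33 × 0.009 = $47.26
Social Security (OASDI): $5251.33 × 0.058 = $304.58
Legal plan premium: $138.33
Parking fee: $318.51
Total deductions = $415.38 + $236.31 + $1060.22 + $275.98 + $47.26 + $304.58 + $138.33 + $318.51 = $2796.57
Net pay = $5251.33 − $2796.57 = $2454.76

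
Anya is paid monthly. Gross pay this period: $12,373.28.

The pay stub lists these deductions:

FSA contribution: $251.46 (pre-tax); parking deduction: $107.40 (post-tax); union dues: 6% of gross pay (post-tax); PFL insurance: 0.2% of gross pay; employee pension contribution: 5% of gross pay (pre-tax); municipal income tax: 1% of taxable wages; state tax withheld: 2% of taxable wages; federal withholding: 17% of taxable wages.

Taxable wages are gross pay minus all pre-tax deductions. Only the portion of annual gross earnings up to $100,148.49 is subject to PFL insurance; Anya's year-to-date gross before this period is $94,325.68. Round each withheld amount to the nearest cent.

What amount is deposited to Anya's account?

$8,341.08

Employee pension contribution: $12,373.28 × 0.05 = $618.66
FSA contribution: $251.46
Pre-tax total = $618.66 + $251.46 = $870.12
Taxable wages = $12,373.28 − $870.12 = $11,503.16
Municipal income tax: $11,503.16 × 0.01 = $115.03
Federal withholding: $11,503.16 × 0.17 = $1,955.54
State tax withheld: $11,503.16 × 0.02 = $230.06
PFL insurance: only $100,148.49 − $94,325.68 = $5,822.81 of this check is subject → $5,822.81 × 0.002 = $11.65
Union dues: $12,373.28 × 0.06 = $742.40
Parking deduction: $107.40
Total deductions = $618.66 + $251.46 + $115.03 + $1,955.54 + $230.06 + $11.65 + $742.40 + $107.40 = $4,032.20
Net pay = $12,373.28 − $4,032.20 = $8,341.08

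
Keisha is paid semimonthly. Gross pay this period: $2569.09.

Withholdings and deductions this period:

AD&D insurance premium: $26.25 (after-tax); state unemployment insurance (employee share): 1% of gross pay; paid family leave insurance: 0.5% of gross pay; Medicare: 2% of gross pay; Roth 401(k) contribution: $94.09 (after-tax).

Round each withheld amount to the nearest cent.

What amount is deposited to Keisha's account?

$2358.83

State unemployment insurance (employee share): $2569.09 × 0.01 = $25.69
Paid family leave insurance: $2569.09 × 0.005 = $12.85
Medicare: $2569.09 × 0.02 = $51.38
AD&D insurance premium: $26.25
Roth 401(k) contribution: $94.09
Total deductions = $25.69 + $12.85 + $51.38 + $26.25 + $94.09 = $210.26
Net pay = $2569.09 − $210.26 = $2358.83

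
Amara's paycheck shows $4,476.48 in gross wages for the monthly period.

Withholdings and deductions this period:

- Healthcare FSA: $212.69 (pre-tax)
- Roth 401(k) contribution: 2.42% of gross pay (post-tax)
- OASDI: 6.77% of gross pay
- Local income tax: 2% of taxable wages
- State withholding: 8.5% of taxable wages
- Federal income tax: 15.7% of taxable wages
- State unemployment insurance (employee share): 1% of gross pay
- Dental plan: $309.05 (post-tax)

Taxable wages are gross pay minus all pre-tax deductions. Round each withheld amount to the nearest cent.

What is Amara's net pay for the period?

Healthcare FSA: $212.69
Taxable wages = $4,476.48 − $212.69 = $4,263.79
Local income tax: $4,263.79 × 0.02 = $85.28
Federal income tax: $4,263.79 × 0.157 = $669.42
State withholding: $4,263.79 × 0.085 = $362.42
State unemployment insurance (employee share): $4,476.48 × 0.01 = $44.76
OASDI: $4,476.48 × 0.0677 = $303.06
Dental plan: $309.05
Roth 401(k) contribution: $4,476.48 × 0.0242 = $108.33
Total deductions = $212.69 + $85.28 + $669.42 + $362.42 + $44.76 + $303.06 + $309.05 + $108.33 = $2,095.01
Net pay = $4,476.48 − $2,095.01 = $2,381.47

$2,381.47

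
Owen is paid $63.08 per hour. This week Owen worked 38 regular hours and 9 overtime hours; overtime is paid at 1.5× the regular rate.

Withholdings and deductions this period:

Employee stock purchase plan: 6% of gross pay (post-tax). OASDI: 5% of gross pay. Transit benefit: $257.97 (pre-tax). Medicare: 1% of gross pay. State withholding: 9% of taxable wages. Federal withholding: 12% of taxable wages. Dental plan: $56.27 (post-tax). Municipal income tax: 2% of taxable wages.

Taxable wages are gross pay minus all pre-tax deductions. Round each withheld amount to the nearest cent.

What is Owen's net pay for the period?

$1,856.69

Regular pay: 38 × $63.08 = $2,397.04
Overtime pay: 9 × $63.08 × 1.5 = $851.58
Gross pay = $2,397.04 + $851.58 = $3,248.62
Transit benefit: $257.97
Taxable wages = $3,248.62 − $257.97 = $2,990.65
Municipal income tax: $2,990.65 × 0.02 = $59.81
Federal withholding: $2,990.65 × 0.12 = $358.88
State withholding: $2,990.65 × 0.09 = $269.16
OASDI: $3,248.62 × 0.05 = $162.43
Medicare: $3,248.62 × 0.01 = $32.49
Dental plan: $56.27
Employee stock purchase plan: $3,248.62 × 0.06 = $194.92
Total deductions = $257.97 + $59.81 + $358.88 + $269.16 + $162.43 + $32.49 + $56.27 + $194.92 = $1,391.93
Net pay = $3,248.62 − $1,391.93 = $1,856.69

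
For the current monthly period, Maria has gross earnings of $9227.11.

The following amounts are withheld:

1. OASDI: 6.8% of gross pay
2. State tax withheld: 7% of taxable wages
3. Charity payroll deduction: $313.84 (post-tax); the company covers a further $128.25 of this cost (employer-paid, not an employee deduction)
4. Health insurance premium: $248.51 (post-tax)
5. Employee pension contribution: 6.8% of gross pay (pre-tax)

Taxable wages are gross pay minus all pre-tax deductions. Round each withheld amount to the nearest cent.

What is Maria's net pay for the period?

$6807.90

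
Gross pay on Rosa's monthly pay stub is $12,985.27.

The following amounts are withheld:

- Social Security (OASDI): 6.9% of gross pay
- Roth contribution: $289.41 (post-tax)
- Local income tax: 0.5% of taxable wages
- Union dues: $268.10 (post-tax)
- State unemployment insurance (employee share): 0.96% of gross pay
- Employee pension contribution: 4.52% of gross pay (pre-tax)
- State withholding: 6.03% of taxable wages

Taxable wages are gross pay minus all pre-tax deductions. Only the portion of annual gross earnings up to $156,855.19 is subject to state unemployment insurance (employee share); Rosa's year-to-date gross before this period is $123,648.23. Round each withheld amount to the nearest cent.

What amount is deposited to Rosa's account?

$10,010.58

Employee pension contribution: $12,985.27 × 0.0452 = $586.93
Taxable wages = $12,985.27 − $586.93 = $12,398.34
State withholding: $12,398.34 × 0.0603 = $747.62
Local income tax: $12,398.34 × 0.005 = $61.99
State unemployment insurance (employee share): cap not yet reached, full $12,985.27 is subject → $12,985.27 × 0.0096 = $124.66
Social Security (OASDI): $12,985.27 × 0.069 = $895.98
Union dues: $268.10
Roth contribution: $289.41
Total deductions = $586.93 + $747.62 + $61.99 + $124.66 + $895.98 + $268.10 + $289.41 = $2,974.69
Net pay = $12,985.27 − $2,974.69 = $10,010.58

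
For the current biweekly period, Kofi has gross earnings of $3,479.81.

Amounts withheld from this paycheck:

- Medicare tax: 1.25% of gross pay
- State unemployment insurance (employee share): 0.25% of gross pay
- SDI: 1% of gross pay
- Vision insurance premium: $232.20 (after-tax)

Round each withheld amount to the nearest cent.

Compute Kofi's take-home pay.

$3,160.61

SDI: $3,479.81 × 0.01 = $34.80
Medicare tax: $3,479.81 × 0.0125 = $43.50
State unemployment insurance (employee share): $3,479.81 × 0.0025 = $8.70
Vision insurance premium: $232.20
Total deductions = $34.80 + $43.50 + $8.70 + $232.20 = $319.20
Net pay = $3,479.81 − $319.20 = $3,160.61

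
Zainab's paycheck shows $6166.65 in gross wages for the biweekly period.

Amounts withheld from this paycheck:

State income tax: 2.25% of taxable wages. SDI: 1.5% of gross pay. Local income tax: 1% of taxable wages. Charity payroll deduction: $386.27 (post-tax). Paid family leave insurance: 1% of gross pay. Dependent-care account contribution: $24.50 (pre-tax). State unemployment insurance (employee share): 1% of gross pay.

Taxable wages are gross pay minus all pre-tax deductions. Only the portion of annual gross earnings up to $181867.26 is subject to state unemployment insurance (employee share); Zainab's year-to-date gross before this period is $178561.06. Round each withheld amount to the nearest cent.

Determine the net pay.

Dependent-care account contribution: $24.50
Taxable wages = $6166.65 − $24.50 = $6142.15
Local income tax: $6142.15 × 0.01 = $61.42
State income tax: $6142.15 × 0.0225 = $138.20
State unemployment insurance (employee share): only $181867.26 − $178561.06 = $3306.20 of this check is subject → $3306.20 × 0.01 = $33.06
SDI: $6166.65 × 0.015 = $92.50
Paid family leave insurance: $6166.65 × 0.01 = $61.67
Charity payroll deduction: $386.27
Total deductions = $24.50 + $61.42 + $138.20 + $33.06 + $92.50 + $61.67 + $386.27 = $797.62
Net pay = $6166.65 − $797.62 = $5369.03

$5369.03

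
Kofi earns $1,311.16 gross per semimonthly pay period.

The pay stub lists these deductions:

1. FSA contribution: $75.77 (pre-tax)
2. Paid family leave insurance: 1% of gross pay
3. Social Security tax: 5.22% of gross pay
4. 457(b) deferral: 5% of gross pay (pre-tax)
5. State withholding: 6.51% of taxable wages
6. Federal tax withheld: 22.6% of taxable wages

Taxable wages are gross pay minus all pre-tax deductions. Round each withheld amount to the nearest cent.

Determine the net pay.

FSA contribution: $75.77
457(b) deferral: $1,311.16 × 0.05 = $65.56
Pre-tax total = $75.77 + $65.56 = $141.33
Taxable wages = $1,311.16 − $141.33 = $1,169.83
Federal tax withheld: $1,169.83 × 0.226 = $264.38
State withholding: $1,169.83 × 0.0651 = $76.16
Paid family leave insurance: $1,311.16 × 0.01 = $13.11
Social Security tax: $1,311.16 × 0.0522 = $68.44
Total deductions = $75.77 + $65.56 + $264.38 + $76.16 + $13.11 + $68.44 = $563.42
Net pay = $1,311.16 − $563.42 = $747.74

$747.74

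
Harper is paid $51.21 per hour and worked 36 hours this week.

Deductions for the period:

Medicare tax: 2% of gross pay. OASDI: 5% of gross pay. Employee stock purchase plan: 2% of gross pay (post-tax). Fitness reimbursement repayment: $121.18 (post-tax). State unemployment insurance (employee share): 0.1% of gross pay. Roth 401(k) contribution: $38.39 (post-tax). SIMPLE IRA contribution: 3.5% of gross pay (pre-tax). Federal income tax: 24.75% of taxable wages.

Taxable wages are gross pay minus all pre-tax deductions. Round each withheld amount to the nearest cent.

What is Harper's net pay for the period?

$1011.40

Gross pay: 36 × $51.21 = $1843.56
SIMPLE IRA contribution: $1843.56 × 0.035 = $64.52
Taxable wages = $1843.56 − $64.52 = $1779.04
Federal income tax: $1779.04 × 0.2475 = $440.31
Medicare tax: $1843.56 × 0.02 = $36.87
State unemployment insurance (employee share): $1843.56 × 0.001 = $1.84
OASDI: $1843.56 × 0.05 = $92.18
Fitness reimbursement repayment: $121.18
Roth 401(k) contribution: $38.39
Employee stock purchase plan: $1843.56 × 0.02 = $36.87
Total deductions = $64.52 + $440.31 + $36.87 + $1.84 + $92.18 + $121.18 + $38.39 + $36.87 = $832.16
Net pay = $1843.56 − $832.16 = $1011.40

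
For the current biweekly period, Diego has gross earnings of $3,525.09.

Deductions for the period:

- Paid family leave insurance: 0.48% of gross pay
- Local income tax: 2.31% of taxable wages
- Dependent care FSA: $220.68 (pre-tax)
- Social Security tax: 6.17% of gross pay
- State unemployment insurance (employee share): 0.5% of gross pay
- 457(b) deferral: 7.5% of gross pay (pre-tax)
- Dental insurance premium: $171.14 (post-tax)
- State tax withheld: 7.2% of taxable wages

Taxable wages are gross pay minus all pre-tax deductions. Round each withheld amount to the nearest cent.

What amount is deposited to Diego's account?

Dependent care FSA: $220.68
457(b) deferral: $3,525.09 × 0.075 = $264.38
Pre-tax total = $220.68 + $264.38 = $485.06
Taxable wages = $3,525.09 − $485.06 = $3,040.03
State tax withheld: $3,040.03 × 0.072 = $218.88
Local income tax: $3,040.03 × 0.0231 = $70.22
Paid family leave insurance: $3,525.09 × 0.0048 = $16.92
Social Security tax: $3,525.09 × 0.0617 = $217.50
State unemployment insurance (employee share): $3,525.09 × 0.005 = $17.63
Dental insurance premium: $171.14
Total deductions = $220.68 + $264.38 + $218.88 + $70.22 + $16.92 + $217.50 + $17.63 + $171.14 = $1,197.35
Net pay = $3,525.09 − $1,197.35 = $2,327.74

$2,327.74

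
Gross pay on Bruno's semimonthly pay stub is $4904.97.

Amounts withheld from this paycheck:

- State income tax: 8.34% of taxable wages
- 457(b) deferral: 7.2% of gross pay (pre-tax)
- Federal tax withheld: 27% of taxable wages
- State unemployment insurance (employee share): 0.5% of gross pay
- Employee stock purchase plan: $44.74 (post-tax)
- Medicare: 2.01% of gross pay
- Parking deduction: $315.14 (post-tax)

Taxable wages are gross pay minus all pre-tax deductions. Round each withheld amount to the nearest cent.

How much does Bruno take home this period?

457(b) deferral: $4904.97 × 0.072 = $353.16
Taxable wages = $4904.97 − $353.16 = $4551.81
Federal tax withheld: $4551.81 × 0.27 = $1228.99
State income tax: $4551.81 × 0.0834 = $379.62
State unemployment insurance (employee share): $4904.97 × 0.005 = $24.52
Medicare: $4904.97 × 0.0201 = $98.59
Employee stock purchase plan: $44.74
Parking deduction: $315.14
Total deductions = $353.16 + $1228.99 + $379.62 + $24.52 + $98.59 + $44.74 + $315.14 = $2444.76
Net pay = $4904.97 − $2444.76 = $2460.21

$2460.21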